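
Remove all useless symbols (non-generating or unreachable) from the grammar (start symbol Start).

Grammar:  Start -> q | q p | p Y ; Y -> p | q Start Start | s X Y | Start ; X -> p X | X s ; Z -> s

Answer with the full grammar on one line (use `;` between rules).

Generating nonterminals: {Start, Y, Z}.
Reachable from Start after that: {Start, Y}.
Removed useless symbols: {X, Z} and every production mentioning them.

Start -> q | q p | p Y; Y -> p | q Start Start | Start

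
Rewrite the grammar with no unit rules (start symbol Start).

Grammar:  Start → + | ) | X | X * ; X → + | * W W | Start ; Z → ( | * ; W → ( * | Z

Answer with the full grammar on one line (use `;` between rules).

Start → + | ) | X * | * W W; X → + | ) | X * | * W W; Z → ( | *; W → ( | * | ( *

Unit pairs: Start ⇒* {X}; W ⇒* {Z}; X ⇒* {Start}.
Replace each nonterminal's rules with the union of the non-unit rules of every nonterminal it unit-derives.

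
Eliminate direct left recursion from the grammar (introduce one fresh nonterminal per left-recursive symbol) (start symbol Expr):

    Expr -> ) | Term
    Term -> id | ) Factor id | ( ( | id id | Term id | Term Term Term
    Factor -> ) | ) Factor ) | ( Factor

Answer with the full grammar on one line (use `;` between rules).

Term is directly left-recursive.
For Term: α = {id, Term Term}, β = {id, ) Factor id, ( (, id id}. Rewrite as Term → β Term1 and Term1 → α Term1 | ε.

Expr -> ) | Term; Term -> id Term1 | ) Factor id Term1 | ( ( Term1 | id id Term1; Factor -> ) | ) Factor ) | ( Factor; Term1 -> id Term1 | Term Term Term1 | ε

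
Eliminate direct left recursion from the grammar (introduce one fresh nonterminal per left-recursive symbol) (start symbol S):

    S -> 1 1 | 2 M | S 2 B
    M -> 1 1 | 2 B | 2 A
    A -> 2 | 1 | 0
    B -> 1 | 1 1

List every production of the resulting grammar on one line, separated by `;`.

S is directly left-recursive.
For S: α = {2 B}, β = {1 1, 2 M}. Rewrite as S → β S' and S' → α S' | ε.

S -> 1 1 S' | 2 M S'; M -> 1 1 | 2 B | 2 A; A -> 2 | 1 | 0; B -> 1 | 1 1; S' -> 2 B S' | ε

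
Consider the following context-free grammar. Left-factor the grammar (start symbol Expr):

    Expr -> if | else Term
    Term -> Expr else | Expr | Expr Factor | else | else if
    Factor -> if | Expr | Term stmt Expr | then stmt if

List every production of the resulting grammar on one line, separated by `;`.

Expr -> if | else Term; Term -> Expr Term1 | else Term2; Factor -> if | Expr | Term stmt Expr | then stmt if; Term1 -> else | ε | Factor; Term2 -> ε | if

Term has alternatives sharing prefix 'Expr': factor to Term → Expr Term1 with Term1 → else | ε | Factor.
Term has alternatives sharing prefix 'else': factor to Term → else Term2 with Term2 → ε | if.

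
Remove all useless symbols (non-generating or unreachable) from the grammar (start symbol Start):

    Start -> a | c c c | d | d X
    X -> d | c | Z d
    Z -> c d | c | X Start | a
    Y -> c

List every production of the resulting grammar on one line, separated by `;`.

Start -> a | c c c | d | d X; X -> d | c | Z d; Z -> c d | c | X Start | a

Generating nonterminals: {Start, X, Y, Z}.
Reachable from Start after that: {Start, X, Z}.
Removed useless symbols: {Y} and every production mentioning them.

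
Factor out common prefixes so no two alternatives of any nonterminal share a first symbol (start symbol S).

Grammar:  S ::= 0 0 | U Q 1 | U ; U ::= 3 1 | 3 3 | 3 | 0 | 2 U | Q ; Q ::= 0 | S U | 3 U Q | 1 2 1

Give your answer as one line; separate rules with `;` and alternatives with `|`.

S has alternatives sharing prefix 'U': factor to S → U S' with S' → Q 1 | ε.
U has alternatives sharing prefix '3': factor to U → 3 U' with U' → 1 | 3 | ε.

S ::= 0 0 | U S'; U ::= 0 | 2 U | Q | 3 U'; Q ::= 0 | S U | 3 U Q | 1 2 1; S' ::= Q 1 | ε; U' ::= 1 | 3 | ε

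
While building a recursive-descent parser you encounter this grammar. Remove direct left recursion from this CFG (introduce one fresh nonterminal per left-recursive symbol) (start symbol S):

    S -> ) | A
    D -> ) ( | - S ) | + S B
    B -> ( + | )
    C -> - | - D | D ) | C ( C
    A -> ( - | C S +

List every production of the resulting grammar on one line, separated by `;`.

S -> ) | A; D -> ) ( | - S ) | + S B; B -> ( + | ); C -> - C' | - D C' | D ) C'; A -> ( - | C S +; C' -> ( C C' | ε

Left recursion appears on C.
For C: α = {( C}, β = {-, - D, D )}. Rewrite as C → β C' and C' → α C' | ε.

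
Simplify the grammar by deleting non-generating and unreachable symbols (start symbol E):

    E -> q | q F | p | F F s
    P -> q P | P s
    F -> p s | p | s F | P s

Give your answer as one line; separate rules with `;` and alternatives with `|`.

Generating nonterminals: {E, F}.
Reachable from E after that: {E, F}.
Removed useless symbols: {P} and every production mentioning them.

E -> q | q F | p | F F s; F -> p s | p | s F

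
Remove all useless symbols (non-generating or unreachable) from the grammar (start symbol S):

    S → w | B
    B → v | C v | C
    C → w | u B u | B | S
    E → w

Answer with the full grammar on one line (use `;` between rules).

S → w | B; B → v | C v | C; C → w | u B u | B | S

Generating nonterminals: {B, C, E, S}.
Reachable from S after that: {B, C, S}.
Removed useless symbols: {E} and every production mentioning them.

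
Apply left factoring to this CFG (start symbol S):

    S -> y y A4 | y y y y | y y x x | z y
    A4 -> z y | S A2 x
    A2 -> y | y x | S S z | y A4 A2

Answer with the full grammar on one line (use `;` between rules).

S has alternatives sharing prefix 'y y': factor to S → y y S' with S' → A4 | y y | x x.
A2 has alternatives sharing prefix 'y': factor to A2 → y A2' with A2' → ε | x | A4 A2.

S -> z y | y y S'; A4 -> z y | S A2 x; A2 -> S S z | y A2'; S' -> A4 | y y | x x; A2' -> ε | x | A4 A2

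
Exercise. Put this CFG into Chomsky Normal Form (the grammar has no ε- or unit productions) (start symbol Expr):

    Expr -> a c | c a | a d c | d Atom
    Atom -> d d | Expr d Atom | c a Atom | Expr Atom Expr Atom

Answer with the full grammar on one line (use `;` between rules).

Introduce a nonterminal for each terminal appearing in a rule of length ≥ 2: X1 → a, X2 → c, X3 → d.
Binarize each right-hand side of length ≥ 3 by chaining fresh nonterminals (Y1, Y2, …): affected rules were Expr → X1 X3 X2; Atom → Expr X3 Atom; Atom → X2 X1 Atom; Atom → Expr Atom Expr Atom.

Expr -> X1 X2 | X2 X1 | X1 Y1 | X3 Atom; Atom -> X3 X3 | Expr Y2 | X2 Y3 | Expr Y4; X1 -> a; X2 -> c; X3 -> d; Y1 -> X3 X2; Y2 -> X3 Atom; Y3 -> X1 Atom; Y4 -> Atom Y5; Y5 -> Expr Atom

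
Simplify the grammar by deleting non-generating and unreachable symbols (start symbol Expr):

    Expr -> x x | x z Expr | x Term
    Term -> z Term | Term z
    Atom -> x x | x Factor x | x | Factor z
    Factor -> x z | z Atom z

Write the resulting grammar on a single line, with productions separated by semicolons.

Generating nonterminals: {Atom, Expr, Factor}.
Reachable from Expr after that: {Expr}.
Removed useless symbols: {Atom, Factor, Term} and every production mentioning them.

Expr -> x x | x z Expr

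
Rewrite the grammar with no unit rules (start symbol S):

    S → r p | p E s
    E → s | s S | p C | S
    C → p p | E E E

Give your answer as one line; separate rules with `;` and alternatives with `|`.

Unit pairs: E ⇒* {S}.
Replace each nonterminal's rules with the union of the non-unit rules of every nonterminal it unit-derives.

S → r p | p E s; E → s | s S | p C | r p | p E s; C → p p | E E E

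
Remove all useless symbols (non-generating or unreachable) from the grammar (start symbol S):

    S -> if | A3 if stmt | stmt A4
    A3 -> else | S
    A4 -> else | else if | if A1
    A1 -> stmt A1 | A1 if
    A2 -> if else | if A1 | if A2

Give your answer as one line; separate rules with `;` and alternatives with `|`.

S -> if | A3 if stmt | stmt A4; A3 -> else | S; A4 -> else | else if

Generating nonterminals: {A2, A3, A4, S}.
Reachable from S after that: {A3, A4, S}.
Removed useless symbols: {A1, A2} and every production mentioning them.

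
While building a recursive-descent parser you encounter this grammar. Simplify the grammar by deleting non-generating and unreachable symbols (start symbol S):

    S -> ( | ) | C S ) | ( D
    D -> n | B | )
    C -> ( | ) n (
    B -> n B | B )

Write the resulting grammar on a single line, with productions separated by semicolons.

S -> ( | ) | C S ) | ( D; D -> n | ); C -> ( | ) n (

Generating nonterminals: {C, D, S}.
Reachable from S after that: {C, D, S}.
Removed useless symbols: {B} and every production mentioning them.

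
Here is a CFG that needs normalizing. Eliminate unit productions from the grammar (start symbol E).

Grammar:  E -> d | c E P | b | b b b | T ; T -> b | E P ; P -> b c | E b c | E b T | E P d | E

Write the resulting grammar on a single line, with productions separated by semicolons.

Unit pairs: E ⇒* {T}; P ⇒* {E, T}.
Replace each nonterminal's rules with the union of the non-unit rules of every nonterminal it unit-derives.

E -> d | c E P | b | b b b | E P; T -> b | E P; P -> d | c E P | b | b b b | b c | E b c | E b T | E P d | E P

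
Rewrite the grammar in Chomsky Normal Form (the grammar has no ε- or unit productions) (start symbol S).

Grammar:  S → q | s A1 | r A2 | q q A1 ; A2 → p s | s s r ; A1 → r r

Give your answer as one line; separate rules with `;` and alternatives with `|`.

Introduce a nonterminal for each terminal appearing in a rule of length ≥ 2: X1 → s, X2 → r, X3 → q, X4 → p.
Binarize each right-hand side of length ≥ 3 by chaining fresh nonterminals (Y1, Y2, …): affected rules were S → X3 X3 A1; A2 → X1 X1 X2.

S → q | X1 A1 | X2 A2 | X3 Y1; A2 → X4 X1 | X1 Y2; A1 → X2 X2; X1 → s; X2 → r; X3 → q; X4 → p; Y1 → X3 A1; Y2 → X1 X2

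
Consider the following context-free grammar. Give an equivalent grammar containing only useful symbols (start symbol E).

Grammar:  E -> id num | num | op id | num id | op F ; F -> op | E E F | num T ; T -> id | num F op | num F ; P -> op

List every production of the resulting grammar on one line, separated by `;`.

E -> id num | num | op id | num id | op F; F -> op | E E F | num T; T -> id | num F op | num F

Generating nonterminals: {E, F, P, T}.
Reachable from E after that: {E, F, T}.
Removed useless symbols: {P} and every production mentioning them.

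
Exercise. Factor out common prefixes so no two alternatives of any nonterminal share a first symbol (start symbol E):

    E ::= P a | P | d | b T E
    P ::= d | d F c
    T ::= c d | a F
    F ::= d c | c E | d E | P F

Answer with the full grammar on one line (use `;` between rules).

E has alternatives sharing prefix 'P': factor to E → P E' with E' → a | ε.
P has alternatives sharing prefix 'd': factor to P → d P' with P' → ε | F c.
F has alternatives sharing prefix 'd': factor to F → d F' with F' → c | E.

E ::= d | b T E | P E'; P ::= d P'; T ::= c d | a F; F ::= c E | P F | d F'; E' ::= a | epsilon; P' ::= epsilon | F c; F' ::= c | E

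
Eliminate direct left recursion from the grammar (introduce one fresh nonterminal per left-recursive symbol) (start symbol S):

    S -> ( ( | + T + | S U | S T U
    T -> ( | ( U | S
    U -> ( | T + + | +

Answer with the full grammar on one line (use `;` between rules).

Directly left-recursive nonterminal: S.
For S: α = {U, T U}, β = {( (, + T +}. Rewrite as S → β S' and S' → α S' | ε.

S -> ( ( S' | + T + S'; T -> ( | ( U | S; U -> ( | T + + | +; S' -> U S' | T U S' | epsilon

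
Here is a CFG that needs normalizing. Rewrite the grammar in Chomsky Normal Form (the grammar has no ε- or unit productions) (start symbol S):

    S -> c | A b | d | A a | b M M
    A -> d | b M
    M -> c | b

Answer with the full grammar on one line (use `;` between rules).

Introduce a nonterminal for each terminal appearing in a rule of length ≥ 2: X1 → b, X2 → a.
Binarize each right-hand side of length ≥ 3 by chaining fresh nonterminals (Y1, Y2, …): affected rules were S → X1 M M.

S -> c | A X1 | d | A X2 | X1 Y1; A -> d | X1 M; M -> c | b; X1 -> b; X2 -> a; Y1 -> M M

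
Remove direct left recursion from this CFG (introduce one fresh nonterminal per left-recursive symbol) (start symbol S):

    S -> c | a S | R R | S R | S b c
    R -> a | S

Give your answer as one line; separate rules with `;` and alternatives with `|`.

S -> c S' | a S S' | R R S'; R -> a | S; S' -> R S' | b c S' | epsilon

Left recursion appears on S.
For S: α = {R, b c}, β = {c, a S, R R}. Rewrite as S → β S' and S' → α S' | ε.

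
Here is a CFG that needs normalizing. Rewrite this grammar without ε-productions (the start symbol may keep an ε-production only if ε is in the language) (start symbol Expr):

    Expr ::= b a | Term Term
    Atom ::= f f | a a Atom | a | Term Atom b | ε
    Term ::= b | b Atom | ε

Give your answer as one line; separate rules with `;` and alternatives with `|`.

Expr ::= b a | Term Term | Term | ε; Atom ::= f f | a a Atom | a a | a | Term Atom b | Term b | Atom b | b; Term ::= b | b Atom

Nullable nonterminals: {Atom, Expr, Term}.
ε ∈ L(G) since Expr is nullable, so keep Expr → ε.
Expand every rule over subsets of its nullable positions: Expr → Term Term gives Term Term | Term. Atom → a a Atom gives a a Atom | a a. Atom → Term Atom b gives Term Atom b | Term b | Atom b | b.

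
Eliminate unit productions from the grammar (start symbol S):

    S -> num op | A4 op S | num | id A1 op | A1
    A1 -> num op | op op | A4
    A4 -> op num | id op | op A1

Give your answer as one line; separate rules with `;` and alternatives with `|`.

S -> op num | id op | op A1 | num op | op op | A4 op S | num | id A1 op; A1 -> op num | id op | op A1 | num op | op op; A4 -> op num | id op | op A1

Unit pairs: A1 ⇒* {A4}; S ⇒* {A1, A4}.
For every A with A ⇒* B via unit rules, add B's non-unit alternatives to A; then delete every rule of the form X → Y.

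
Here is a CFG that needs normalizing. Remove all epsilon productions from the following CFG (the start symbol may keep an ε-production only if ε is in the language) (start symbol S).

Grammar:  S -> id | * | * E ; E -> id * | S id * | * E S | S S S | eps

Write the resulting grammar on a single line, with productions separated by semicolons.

Nullable nonterminals: {E}.
ε ∉ L(G), so no ε-production is kept.
Expand every rule over subsets of its nullable positions: E → * E S gives * E S | * S.

S -> id | * | * E; E -> id * | S id * | * E S | * S | S S S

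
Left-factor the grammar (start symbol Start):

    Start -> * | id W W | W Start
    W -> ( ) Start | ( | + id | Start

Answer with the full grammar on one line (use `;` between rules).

W has alternatives sharing prefix '(': factor to W → ( W1 with W1 → ) Start | ε.

Start -> * | id W W | W Start; W -> + id | Start | ( W1; W1 -> ) Start | ε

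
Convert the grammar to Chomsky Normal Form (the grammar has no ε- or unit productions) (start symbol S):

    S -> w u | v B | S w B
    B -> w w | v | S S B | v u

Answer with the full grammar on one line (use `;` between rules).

S -> X1 X2 | X3 B | S Y1; B -> X1 X1 | v | S Y2 | X3 X2; X1 -> w; X2 -> u; X3 -> v; Y1 -> X1 B; Y2 -> S B

Introduce a nonterminal for each terminal appearing in a rule of length ≥ 2: X1 → w, X2 → u, X3 → v.
Binarize each right-hand side of length ≥ 3 by chaining fresh nonterminals (Y1, Y2, …): affected rules were S → S X1 B; B → S S B.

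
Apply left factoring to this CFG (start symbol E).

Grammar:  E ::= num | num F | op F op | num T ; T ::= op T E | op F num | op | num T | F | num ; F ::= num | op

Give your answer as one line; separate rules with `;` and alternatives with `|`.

E ::= op F op | num E'; T ::= F | op T' | num T''; F ::= num | op; E' ::= ε | F | T; T' ::= T E | F num | ε; T'' ::= T | ε

E has alternatives sharing prefix 'num': factor to E → num E' with E' → ε | F | T.
T has alternatives sharing prefix 'op': factor to T → op T' with T' → T E | F num | ε.
T has alternatives sharing prefix 'num': factor to T → num T'' with T'' → T | ε.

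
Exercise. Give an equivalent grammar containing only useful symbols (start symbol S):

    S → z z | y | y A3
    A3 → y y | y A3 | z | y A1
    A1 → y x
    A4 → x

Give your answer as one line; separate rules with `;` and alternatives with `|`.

S → z z | y | y A3; A3 → y y | y A3 | z | y A1; A1 → y x

Generating nonterminals: {A1, A3, A4, S}.
Reachable from S after that: {A1, A3, S}.
Removed useless symbols: {A4} and every production mentioning them.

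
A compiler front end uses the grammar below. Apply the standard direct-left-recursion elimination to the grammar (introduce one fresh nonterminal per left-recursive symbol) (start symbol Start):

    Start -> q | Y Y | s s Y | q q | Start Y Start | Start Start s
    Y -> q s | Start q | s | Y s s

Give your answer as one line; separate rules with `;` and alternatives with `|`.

Directly left-recursive nonterminals: Start, Y.
For Start: α = {Y Start, Start s}, β = {q, Y Y, s s Y, q q}. Rewrite as Start → β Start1 and Start1 → α Start1 | ε.
For Y: α = {s s}, β = {q s, Start q, s}. Rewrite as Y → β Y1 and Y1 → α Y1 | ε.

Start -> q Start1 | Y Y Start1 | s s Y Start1 | q q Start1; Y -> q s Y1 | Start q Y1 | s Y1; Start1 -> Y Start Start1 | Start s Start1 | ε; Y1 -> s s Y1 | ε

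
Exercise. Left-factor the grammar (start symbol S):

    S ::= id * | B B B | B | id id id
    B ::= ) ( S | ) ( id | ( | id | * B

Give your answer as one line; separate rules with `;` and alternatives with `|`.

S has alternatives sharing prefix 'id': factor to S → id S' with S' → * | id id.
S has alternatives sharing prefix 'B': factor to S → B S'' with S'' → B B | ε.
B has alternatives sharing prefix ') (': factor to B → ) ( B' with B' → S | id.

S ::= id S' | B S''; B ::= ( | id | * B | ) ( B'; S' ::= * | id id; S'' ::= B B | epsilon; B' ::= S | id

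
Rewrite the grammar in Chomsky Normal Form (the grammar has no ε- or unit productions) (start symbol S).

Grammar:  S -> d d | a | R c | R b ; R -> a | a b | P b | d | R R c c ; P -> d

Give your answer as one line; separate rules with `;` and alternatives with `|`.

S -> X1 X1 | a | R X2 | R X3; R -> a | X4 X3 | P X3 | d | R Y1; P -> d; X1 -> d; X2 -> c; X3 -> b; X4 -> a; Y1 -> R Y2; Y2 -> X2 X2

Introduce a nonterminal for each terminal appearing in a rule of length ≥ 2: X1 → d, X2 → c, X3 → b, X4 → a.
Binarize each right-hand side of length ≥ 3 by chaining fresh nonterminals (Y1, Y2, …): affected rules were R → R R X2 X2.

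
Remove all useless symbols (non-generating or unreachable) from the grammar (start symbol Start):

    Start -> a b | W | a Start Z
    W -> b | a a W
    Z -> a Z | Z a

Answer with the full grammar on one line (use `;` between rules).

Start -> a b | W; W -> b | a a W

Generating nonterminals: {Start, W}.
Reachable from Start after that: {Start, W}.
Removed useless symbols: {Z} and every production mentioning them.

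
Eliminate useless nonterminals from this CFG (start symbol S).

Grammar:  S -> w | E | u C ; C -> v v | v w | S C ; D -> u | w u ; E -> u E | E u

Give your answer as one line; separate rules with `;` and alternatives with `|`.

Generating nonterminals: {C, D, S}.
Reachable from S after that: {C, S}.
Removed useless symbols: {D, E} and every production mentioning them.

S -> w | u C; C -> v v | v w | S C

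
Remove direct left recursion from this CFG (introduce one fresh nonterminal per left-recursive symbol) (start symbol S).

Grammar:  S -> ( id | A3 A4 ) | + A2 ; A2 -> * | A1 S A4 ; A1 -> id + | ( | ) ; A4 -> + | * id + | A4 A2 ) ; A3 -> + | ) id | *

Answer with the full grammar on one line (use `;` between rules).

S -> ( id | A3 A4 ) | + A2; A2 -> * | A1 S A4; A1 -> id + | ( | ); A4 -> + A4' | * id + A4'; A3 -> + | ) id | *; A4' -> A2 ) A4' | epsilon

Left recursion appears on A4.
For A4: α = {A2 )}, β = {+, * id +}. Rewrite as A4 → β A4' and A4' → α A4' | ε.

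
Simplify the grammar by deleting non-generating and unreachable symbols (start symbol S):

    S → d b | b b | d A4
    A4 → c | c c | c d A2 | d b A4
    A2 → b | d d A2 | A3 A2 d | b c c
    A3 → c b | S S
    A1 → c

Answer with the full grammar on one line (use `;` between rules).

S → d b | b b | d A4; A4 → c | c c | c d A2 | d b A4; A2 → b | d d A2 | A3 A2 d | b c c; A3 → c b | S S

Generating nonterminals: {A1, A2, A3, A4, S}.
Reachable from S after that: {A2, A3, A4, S}.
Removed useless symbols: {A1} and every production mentioning them.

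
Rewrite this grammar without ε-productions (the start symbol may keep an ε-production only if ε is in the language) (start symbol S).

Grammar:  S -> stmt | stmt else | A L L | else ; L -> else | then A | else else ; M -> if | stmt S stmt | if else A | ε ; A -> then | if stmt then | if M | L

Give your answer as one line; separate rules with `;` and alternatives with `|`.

Nullable set = {M}.
ε ∉ L(G), so no ε-production is kept.
Add the nullable-subset variants: A → if M gives if M | if.

S -> stmt | stmt else | A L L | else; L -> else | then A | else else; M -> if | stmt S stmt | if else A; A -> then | if stmt then | if M | if | L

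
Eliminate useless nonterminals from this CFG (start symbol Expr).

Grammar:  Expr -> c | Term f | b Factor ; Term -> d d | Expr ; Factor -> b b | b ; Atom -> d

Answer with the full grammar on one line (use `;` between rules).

Expr -> c | Term f | b Factor; Term -> d d | Expr; Factor -> b b | b

Generating nonterminals: {Atom, Expr, Factor, Term}.
Reachable from Expr after that: {Expr, Factor, Term}.
Removed useless symbols: {Atom} and every production mentioning them.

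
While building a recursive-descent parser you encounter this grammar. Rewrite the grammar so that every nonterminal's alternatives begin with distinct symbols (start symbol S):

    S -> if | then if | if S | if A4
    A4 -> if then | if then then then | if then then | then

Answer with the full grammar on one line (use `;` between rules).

S has alternatives sharing prefix 'if': factor to S → if S' with S' → ε | S | A4.
A4 has alternatives sharing prefix 'if then': factor to A4 → if then A4' with A4' → ε | then then | then.
A4' has alternatives sharing prefix 'then': factor to A4' → then A4'' with A4'' → then | ε.

S -> then if | if S'; A4 -> then | if then A4'; S' -> ε | S | A4; A4' -> ε | then A4''; A4'' -> then | ε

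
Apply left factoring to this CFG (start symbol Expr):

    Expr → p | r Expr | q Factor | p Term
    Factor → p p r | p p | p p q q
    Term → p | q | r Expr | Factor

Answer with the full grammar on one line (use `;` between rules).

Expr → r Expr | q Factor | p Expr1; Factor → p p Factor1; Term → p | q | r Expr | Factor; Expr1 → ε | Term; Factor1 → r | ε | q q

Expr has alternatives sharing prefix 'p': factor to Expr → p Expr1 with Expr1 → ε | Term.
Factor has alternatives sharing prefix 'p p': factor to Factor → p p Factor1 with Factor1 → r | ε | q q.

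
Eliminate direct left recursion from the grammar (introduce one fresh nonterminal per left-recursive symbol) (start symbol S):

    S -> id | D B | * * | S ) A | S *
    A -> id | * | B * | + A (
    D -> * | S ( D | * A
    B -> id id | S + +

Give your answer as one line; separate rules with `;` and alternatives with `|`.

S -> id S' | D B S' | * * S'; A -> id | * | B * | + A (; D -> * | S ( D | * A; B -> id id | S + +; S' -> ) A S' | * S' | ε

Directly left-recursive nonterminal: S.
For S: α = {) A, *}, β = {id, D B, * *}. Rewrite as S → β S' and S' → α S' | ε.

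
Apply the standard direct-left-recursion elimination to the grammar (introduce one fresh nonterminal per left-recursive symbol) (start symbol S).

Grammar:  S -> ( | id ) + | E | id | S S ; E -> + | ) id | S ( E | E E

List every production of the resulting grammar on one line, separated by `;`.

S -> ( S' | id ) + S' | E S' | id S'; E -> + E' | ) id E' | S ( E E'; S' -> S S' | ε; E' -> E E' | ε

Directly left-recursive nonterminals: S, E.
For S: α = {S}, β = {(, id ) +, E, id}. Rewrite as S → β S' and S' → α S' | ε.
For E: α = {E}, β = {+, ) id, S ( E}. Rewrite as E → β E' and E' → α E' | ε.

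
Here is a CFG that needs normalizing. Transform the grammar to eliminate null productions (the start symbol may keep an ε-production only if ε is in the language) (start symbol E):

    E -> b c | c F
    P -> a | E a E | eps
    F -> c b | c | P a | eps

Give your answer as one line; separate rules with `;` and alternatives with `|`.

E -> b c | c F | c; P -> a | E a E; F -> c b | c | P a | a

The nullable symbols are {F, P}.
ε ∉ L(G), so no ε-production is kept.
Expand every rule over subsets of its nullable positions: E → c F gives c F | c. F → P a gives P a | a.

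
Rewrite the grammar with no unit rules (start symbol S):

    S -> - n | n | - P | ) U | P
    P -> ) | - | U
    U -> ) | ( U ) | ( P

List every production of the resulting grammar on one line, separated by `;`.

Unit pairs: P ⇒* {U}; S ⇒* {P, U}.
Replace each nonterminal's rules with the union of the non-unit rules of every nonterminal it unit-derives.

S -> ) | ( U ) | ( P | - n | n | - P | ) U | -; P -> ) | ( U ) | ( P | -; U -> ) | ( U ) | ( P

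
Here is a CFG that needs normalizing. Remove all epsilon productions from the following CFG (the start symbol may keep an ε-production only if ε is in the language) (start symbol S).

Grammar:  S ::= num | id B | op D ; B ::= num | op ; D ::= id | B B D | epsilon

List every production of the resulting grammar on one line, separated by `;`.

S ::= num | id B | op D | op; B ::= num | op; D ::= id | B B D | B B

Nullable nonterminals: {D}.
ε ∉ L(G), so no ε-production is kept.
Add the nullable-subset variants: S → op D gives op D | op. D → B B D gives B B D | B B.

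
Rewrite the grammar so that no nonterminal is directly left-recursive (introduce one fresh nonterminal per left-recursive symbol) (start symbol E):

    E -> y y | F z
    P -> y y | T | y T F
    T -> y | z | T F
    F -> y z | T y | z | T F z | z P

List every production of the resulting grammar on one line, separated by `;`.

E -> y y | F z; P -> y y | T | y T F; T -> y T' | z T'; F -> y z | T y | z | T F z | z P; T' -> F T' | ε

T is directly left-recursive.
For T: α = {F}, β = {y, z}. Rewrite as T → β T' and T' → α T' | ε.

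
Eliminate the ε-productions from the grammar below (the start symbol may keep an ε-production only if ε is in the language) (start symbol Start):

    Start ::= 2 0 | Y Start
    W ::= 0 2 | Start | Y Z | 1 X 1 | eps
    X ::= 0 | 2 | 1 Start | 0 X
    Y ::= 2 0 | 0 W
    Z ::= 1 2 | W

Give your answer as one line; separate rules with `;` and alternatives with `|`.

Start ::= 2 0 | Y Start; W ::= 0 2 | Start | Y Z | Y | 1 X 1; X ::= 0 | 2 | 1 Start | 0 X; Y ::= 2 0 | 0 W | 0; Z ::= 1 2 | W

The nullable symbols are {W, Z}.
ε ∉ L(G), so no ε-production is kept.
Expand every rule over subsets of its nullable positions: W → Y Z gives Y Z | Y. Y → 0 W gives 0 W | 0.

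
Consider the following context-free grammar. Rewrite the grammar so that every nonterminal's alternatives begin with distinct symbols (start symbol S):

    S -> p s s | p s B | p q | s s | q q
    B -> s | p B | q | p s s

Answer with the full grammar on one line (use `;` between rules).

S -> s s | q q | p S'; B -> s | q | p B'; S' -> q | s S''; B' -> B | s s; S'' -> s | B

S has alternatives sharing prefix 'p': factor to S → p S' with S' → s s | s B | q.
B has alternatives sharing prefix 'p': factor to B → p B' with B' → B | s s.
S' has alternatives sharing prefix 's': factor to S' → s S'' with S'' → s | B.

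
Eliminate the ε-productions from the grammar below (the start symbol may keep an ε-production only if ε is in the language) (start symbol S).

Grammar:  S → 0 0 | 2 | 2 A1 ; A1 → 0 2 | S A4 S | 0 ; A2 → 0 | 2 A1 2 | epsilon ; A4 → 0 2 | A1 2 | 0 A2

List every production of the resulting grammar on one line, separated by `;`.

Nullable set = {A2}.
ε ∉ L(G), so no ε-production is kept.
Add the nullable-subset variants: A4 → 0 A2 gives 0 A2 | 0.

S → 0 0 | 2 | 2 A1; A1 → 0 2 | S A4 S | 0; A2 → 0 | 2 A1 2; A4 → 0 2 | A1 2 | 0 A2 | 0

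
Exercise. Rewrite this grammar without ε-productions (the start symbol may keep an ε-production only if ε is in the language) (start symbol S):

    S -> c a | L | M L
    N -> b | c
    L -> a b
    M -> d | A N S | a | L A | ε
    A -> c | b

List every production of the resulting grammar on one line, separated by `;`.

The nullable symbols are {M}.
ε ∉ L(G), so no ε-production is kept.

S -> c a | L | M L; N -> b | c; L -> a b; M -> d | A N S | a | L A; A -> c | b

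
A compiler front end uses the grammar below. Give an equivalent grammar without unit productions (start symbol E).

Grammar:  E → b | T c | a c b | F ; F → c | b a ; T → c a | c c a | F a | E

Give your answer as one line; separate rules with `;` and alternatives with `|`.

E → b | T c | a c b | c | b a; F → c | b a; T → b | T c | a c b | c | b a | c a | c c a | F a

Unit pairs: E ⇒* {F}; T ⇒* {E, F}.
For each unit pair (A, B), copy every non-unit production of B to A, then drop all unit productions.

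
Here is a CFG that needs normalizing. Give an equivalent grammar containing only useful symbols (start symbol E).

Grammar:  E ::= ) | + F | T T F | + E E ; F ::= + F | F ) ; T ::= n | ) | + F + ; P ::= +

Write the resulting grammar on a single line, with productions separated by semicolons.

Generating nonterminals: {E, P, T}.
Reachable from E after that: {E}.
Removed useless symbols: {F, P, T} and every production mentioning them.

E ::= ) | + E E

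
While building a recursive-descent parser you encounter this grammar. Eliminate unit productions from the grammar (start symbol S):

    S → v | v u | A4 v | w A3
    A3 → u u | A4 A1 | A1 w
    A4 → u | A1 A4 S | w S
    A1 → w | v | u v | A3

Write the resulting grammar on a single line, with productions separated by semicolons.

S → v | v u | A4 v | w A3; A3 → u u | A4 A1 | A1 w; A4 → u | A1 A4 S | w S; A1 → w | v | u v | u u | A4 A1 | A1 w

Unit pairs: A1 ⇒* {A3}.
For every A with A ⇒* B via unit rules, add B's non-unit alternatives to A; then delete every rule of the form X → Y.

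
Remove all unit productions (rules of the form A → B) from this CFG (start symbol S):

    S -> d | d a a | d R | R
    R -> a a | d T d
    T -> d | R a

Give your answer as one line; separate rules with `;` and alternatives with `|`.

S -> d | d a a | d R | a a | d T d; R -> a a | d T d; T -> d | R a

Unit pairs: S ⇒* {R}.
For every A with A ⇒* B via unit rules, add B's non-unit alternatives to A; then delete every rule of the form X → Y.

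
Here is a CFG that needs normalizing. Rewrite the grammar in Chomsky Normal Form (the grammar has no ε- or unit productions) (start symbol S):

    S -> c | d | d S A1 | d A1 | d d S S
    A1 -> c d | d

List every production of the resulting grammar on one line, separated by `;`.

Introduce a nonterminal for each terminal appearing in a rule of length ≥ 2: X1 → d, X2 → c.
Binarize each right-hand side of length ≥ 3 by chaining fresh nonterminals (Y1, Y2, …): affected rules were S → X1 S A1; S → X1 X1 S S.

S -> c | d | X1 Y1 | X1 A1 | X1 Y2; A1 -> X2 X1 | d; X1 -> d; X2 -> c; Y1 -> S A1; Y2 -> X1 Y3; Y3 -> S S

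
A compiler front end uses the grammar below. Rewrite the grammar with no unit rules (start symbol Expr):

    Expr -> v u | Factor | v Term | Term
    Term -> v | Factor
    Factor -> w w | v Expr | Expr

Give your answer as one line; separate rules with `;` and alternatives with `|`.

Expr -> v | w w | v Expr | v u | v Term; Term -> v | w w | v Expr | v u | v Term; Factor -> v | w w | v Expr | v u | v Term

Unit pairs: Expr ⇒* {Factor, Term}; Factor ⇒* {Expr, Term}; Term ⇒* {Expr, Factor}.
Replace each nonterminal's rules with the union of the non-unit rules of every nonterminal it unit-derives.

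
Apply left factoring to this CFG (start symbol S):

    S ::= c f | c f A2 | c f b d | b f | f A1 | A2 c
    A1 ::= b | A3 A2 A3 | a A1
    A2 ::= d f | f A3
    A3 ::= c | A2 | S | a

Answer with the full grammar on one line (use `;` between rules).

S ::= b f | f A1 | A2 c | c f S'; A1 ::= b | A3 A2 A3 | a A1; A2 ::= d f | f A3; A3 ::= c | A2 | S | a; S' ::= epsilon | A2 | b d

S has alternatives sharing prefix 'c f': factor to S → c f S' with S' → ε | A2 | b d.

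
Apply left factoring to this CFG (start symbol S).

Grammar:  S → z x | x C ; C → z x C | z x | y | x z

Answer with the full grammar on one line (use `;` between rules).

C has alternatives sharing prefix 'z x': factor to C → z x C' with C' → C | ε.

S → z x | x C; C → y | x z | z x C'; C' → C | ε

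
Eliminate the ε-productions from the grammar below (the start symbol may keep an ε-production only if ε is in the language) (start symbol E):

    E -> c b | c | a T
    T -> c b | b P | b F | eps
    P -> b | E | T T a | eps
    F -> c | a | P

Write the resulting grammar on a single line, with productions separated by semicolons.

Nullable set = {F, P, T}.
ε ∉ L(G), so no ε-production is kept.
Add the nullable-subset variants: E → a T gives a T | a. T → b P gives b P | b. P → T T a gives T T a | T a | a.

E -> c b | c | a T | a; T -> c b | b P | b | b F; P -> b | E | T T a | T a | a; F -> c | a | P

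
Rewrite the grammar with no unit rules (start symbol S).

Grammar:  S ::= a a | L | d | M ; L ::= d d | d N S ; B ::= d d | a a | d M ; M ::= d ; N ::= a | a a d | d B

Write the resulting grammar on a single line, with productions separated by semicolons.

S ::= d d | d N S | a a | d; L ::= d d | d N S; B ::= d d | a a | d M; M ::= d; N ::= a | a a d | d B

Unit pairs: S ⇒* {L, M}.
For every A with A ⇒* B via unit rules, add B's non-unit alternatives to A; then delete every rule of the form X → Y.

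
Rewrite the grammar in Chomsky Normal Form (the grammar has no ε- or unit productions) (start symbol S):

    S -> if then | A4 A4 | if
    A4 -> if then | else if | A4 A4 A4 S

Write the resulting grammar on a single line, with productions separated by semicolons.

Introduce a nonterminal for each terminal appearing in a rule of length ≥ 2: X1 → if, X2 → then, X3 → else.
Binarize each right-hand side of length ≥ 3 by chaining fresh nonterminals (Y1, Y2, …): affected rules were A4 → A4 A4 A4 S.

S -> X1 X2 | A4 A4 | if; A4 -> X1 X2 | X3 X1 | A4 Y1; X1 -> if; X2 -> then; X3 -> else; Y1 -> A4 Y2; Y2 -> A4 S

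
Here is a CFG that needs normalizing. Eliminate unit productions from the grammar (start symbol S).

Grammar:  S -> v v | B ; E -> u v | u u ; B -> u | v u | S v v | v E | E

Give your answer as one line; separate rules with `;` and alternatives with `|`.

S -> u | v u | S v v | v E | u v | u u | v v; E -> u v | u u; B -> u | v u | S v v | v E | u v | u u

Unit pairs: B ⇒* {E}; S ⇒* {B, E}.
Replace each nonterminal's rules with the union of the non-unit rules of every nonterminal it unit-derives.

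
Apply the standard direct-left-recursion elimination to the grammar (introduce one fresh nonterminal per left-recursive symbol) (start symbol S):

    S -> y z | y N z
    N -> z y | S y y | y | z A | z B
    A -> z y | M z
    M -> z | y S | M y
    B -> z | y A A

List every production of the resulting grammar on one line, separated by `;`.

S -> y z | y N z; N -> z y | S y y | y | z A | z B; A -> z y | M z; M -> z M' | y S M'; B -> z | y A A; M' -> y M' | ε

M is directly left-recursive.
For M: α = {y}, β = {z, y S}. Rewrite as M → β M' and M' → α M' | ε.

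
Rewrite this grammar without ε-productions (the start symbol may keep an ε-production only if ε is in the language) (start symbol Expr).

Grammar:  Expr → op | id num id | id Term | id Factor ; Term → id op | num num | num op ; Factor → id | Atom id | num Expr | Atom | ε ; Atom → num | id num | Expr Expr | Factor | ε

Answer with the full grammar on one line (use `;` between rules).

Expr → op | id num id | id Term | id Factor | id; Term → id op | num num | num op; Factor → id | Atom id | num Expr | Atom; Atom → num | id num | Expr Expr | Factor

Nullable set = {Atom, Factor}.
ε ∉ L(G), so no ε-production is kept.
For each production, add variants omitting each subset of nullable occurrences: Expr → id Factor gives id Factor | id.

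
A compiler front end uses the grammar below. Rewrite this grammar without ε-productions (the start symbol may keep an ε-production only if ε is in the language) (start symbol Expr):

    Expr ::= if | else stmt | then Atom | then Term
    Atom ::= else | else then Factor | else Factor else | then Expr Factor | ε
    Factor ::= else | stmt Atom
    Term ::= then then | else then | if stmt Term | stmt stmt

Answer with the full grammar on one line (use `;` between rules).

Nullable nonterminals: {Atom}.
ε ∉ L(G), so no ε-production is kept.
Expand every rule over subsets of its nullable positions: Expr → then Atom gives then Atom | then. Factor → stmt Atom gives stmt Atom | stmt.

Expr ::= if | else stmt | then Atom | then | then Term; Atom ::= else | else then Factor | else Factor else | then Expr Factor; Factor ::= else | stmt Atom | stmt; Term ::= then then | else then | if stmt Term | stmt stmt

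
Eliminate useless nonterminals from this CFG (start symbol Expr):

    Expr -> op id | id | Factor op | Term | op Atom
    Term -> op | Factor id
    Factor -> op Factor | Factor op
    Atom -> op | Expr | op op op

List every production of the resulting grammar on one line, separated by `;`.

Expr -> op id | id | Term | op Atom; Term -> op; Atom -> op | Expr | op op op

Generating nonterminals: {Atom, Expr, Term}.
Reachable from Expr after that: {Atom, Expr, Term}.
Removed useless symbols: {Factor} and every production mentioning them.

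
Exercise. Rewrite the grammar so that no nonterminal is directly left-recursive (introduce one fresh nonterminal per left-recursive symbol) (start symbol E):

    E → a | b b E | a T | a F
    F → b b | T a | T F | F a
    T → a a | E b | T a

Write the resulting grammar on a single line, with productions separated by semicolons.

E → a | b b E | a T | a F; F → b b F' | T a F' | T F F'; T → a a T' | E b T'; F' → a F' | epsilon; T' → a T' | epsilon

Left recursion appears on F, T.
For F: α = {a}, β = {b b, T a, T F}. Rewrite as F → β F' and F' → α F' | ε.
For T: α = {a}, β = {a a, E b}. Rewrite as T → β T' and T' → α T' | ε.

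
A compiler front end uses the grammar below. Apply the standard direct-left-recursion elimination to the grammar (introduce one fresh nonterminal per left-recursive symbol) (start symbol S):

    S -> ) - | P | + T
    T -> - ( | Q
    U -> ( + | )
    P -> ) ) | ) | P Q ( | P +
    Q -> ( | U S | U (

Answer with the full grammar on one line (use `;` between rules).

P is directly left-recursive.
For P: α = {Q (, +}, β = {) ), )}. Rewrite as P → β P' and P' → α P' | ε.

S -> ) - | P | + T; T -> - ( | Q; U -> ( + | ); P -> ) ) P' | ) P'; Q -> ( | U S | U (; P' -> Q ( P' | + P' | epsilon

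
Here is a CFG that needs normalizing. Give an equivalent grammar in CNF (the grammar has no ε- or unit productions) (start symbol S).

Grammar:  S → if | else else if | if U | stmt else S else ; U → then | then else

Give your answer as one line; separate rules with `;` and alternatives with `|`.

Introduce a nonterminal for each terminal appearing in a rule of length ≥ 2: X1 → else, X2 → if, X3 → stmt, X4 → then.
Binarize each right-hand side of length ≥ 3 by chaining fresh nonterminals (Y1, Y2, …): affected rules were S → X1 X1 X2; S → X3 X1 S X1.

S → if | X1 Y1 | X2 U | X3 Y2; U → then | X4 X1; X1 → else; X2 → if; X3 → stmt; X4 → then; Y1 → X1 X2; Y2 → X1 Y3; Y3 → S X1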